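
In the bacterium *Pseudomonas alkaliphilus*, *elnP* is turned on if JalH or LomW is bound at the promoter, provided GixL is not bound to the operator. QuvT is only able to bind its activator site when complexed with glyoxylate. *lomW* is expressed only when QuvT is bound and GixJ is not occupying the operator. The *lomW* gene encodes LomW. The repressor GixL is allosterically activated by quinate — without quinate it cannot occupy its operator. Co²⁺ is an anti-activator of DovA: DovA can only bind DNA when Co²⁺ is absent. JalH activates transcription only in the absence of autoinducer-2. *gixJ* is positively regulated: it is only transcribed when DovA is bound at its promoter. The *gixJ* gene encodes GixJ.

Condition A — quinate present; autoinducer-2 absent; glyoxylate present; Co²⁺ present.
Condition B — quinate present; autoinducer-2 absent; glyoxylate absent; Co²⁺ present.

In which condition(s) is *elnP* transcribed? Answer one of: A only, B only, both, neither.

neither

Condition A:
Quinate is present, so GixL is active.
Autoinducer-2 is absent, so JalH is active.
Glyoxylate is present, so QuvT is active.
Co²⁺ is present, so DovA is inactive.
Required activator DovA is absent, so *gixJ* is not transcribed.
So GixJ is not produced.
No repressor is bound and QuvT is active, so *lomW* is transcribed.
So LomW is produced and active.
With repressor GixL bound, *elnP* is not transcribed.
→ *elnP* is OFF in A.
Condition B:
Quinate is present, so GixL is active.
Autoinducer-2 is absent, so JalH is active.
Glyoxylate is absent, so QuvT is inactive.
Co²⁺ is present, so DovA is inactive.
Required activator DovA is absent, so *gixJ* is not transcribed.
So GixJ is not produced.
Required activator QuvT is absent, so *lomW* is not transcribed.
So LomW is not produced.
With repressor GixL bound, *elnP* is not transcribed.
→ *elnP* is OFF in B.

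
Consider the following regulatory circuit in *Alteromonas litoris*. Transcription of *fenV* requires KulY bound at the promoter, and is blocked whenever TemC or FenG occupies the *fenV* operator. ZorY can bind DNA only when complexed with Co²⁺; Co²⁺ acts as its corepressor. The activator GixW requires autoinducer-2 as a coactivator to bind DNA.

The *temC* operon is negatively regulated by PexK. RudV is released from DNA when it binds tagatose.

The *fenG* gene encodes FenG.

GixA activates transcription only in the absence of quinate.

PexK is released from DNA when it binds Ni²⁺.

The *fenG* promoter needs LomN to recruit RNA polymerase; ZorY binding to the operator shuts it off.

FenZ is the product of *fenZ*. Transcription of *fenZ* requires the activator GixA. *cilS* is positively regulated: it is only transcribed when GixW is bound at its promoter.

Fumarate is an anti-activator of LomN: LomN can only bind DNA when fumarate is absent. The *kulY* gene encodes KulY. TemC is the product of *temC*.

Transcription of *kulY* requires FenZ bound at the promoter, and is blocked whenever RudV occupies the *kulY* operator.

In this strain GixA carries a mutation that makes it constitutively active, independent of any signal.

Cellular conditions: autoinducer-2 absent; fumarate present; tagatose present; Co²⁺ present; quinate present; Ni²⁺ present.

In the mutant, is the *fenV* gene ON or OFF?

Ni²⁺ is present, so PexK is inactive.
With no repressor bound, *temC* is transcribed.
So TemC is produced and active.
GixA is constitutively active in this strain.
No repressor is bound and GixA is active, so *fenZ* is transcribed.
So FenZ is produced and active.
Tagatose is present, so RudV is inactive.
No repressor is bound and FenZ is active, so *kulY* is transcribed.
So KulY is produced and active.
Fumarate is present, so LomN is inactive.
Co²⁺ is present, so ZorY is active.
With repressor ZorY bound, *fenG* is not transcribed.
So FenG is not produced.
With repressor TemC bound, *fenV* is not transcribed.

OFF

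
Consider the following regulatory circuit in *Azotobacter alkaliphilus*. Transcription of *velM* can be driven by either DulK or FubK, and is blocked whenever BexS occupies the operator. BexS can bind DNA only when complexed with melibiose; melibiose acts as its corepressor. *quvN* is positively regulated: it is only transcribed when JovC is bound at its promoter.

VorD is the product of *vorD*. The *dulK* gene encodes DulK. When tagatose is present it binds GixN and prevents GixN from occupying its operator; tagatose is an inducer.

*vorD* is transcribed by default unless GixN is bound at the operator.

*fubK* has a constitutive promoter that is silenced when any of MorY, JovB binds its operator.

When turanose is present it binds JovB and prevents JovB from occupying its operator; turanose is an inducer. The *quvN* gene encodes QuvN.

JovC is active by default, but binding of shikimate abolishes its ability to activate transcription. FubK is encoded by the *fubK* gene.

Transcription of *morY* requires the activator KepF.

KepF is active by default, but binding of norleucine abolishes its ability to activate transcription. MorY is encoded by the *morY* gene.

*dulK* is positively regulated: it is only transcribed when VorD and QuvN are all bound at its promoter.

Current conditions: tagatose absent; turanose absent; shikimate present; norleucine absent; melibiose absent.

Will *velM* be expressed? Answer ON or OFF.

OFF

Tagatose is absent, so GixN is active.
With repressor GixN bound, *vorD* is not transcribed.
So VorD is not produced.
Shikimate is present, so JovC is inactive.
Required activator JovC is absent, so *quvN* is not transcribed.
So QuvN is not produced.
Required activator VorD is absent, so *dulK* is not transcribed.
So DulK is not produced.
Melibiose is absent, so BexS is inactive.
Norleucine is absent, so KepF is active.
No repressor is bound and KepF is active, so *morY* is transcribed.
So MorY is produced and active.
Turanose is absent, so JovB is active.
With repressor MorY bound, *fubK* is not transcribed.
So FubK is not produced.
No activator is available at the *velM* promoter, so *velM* is not transcribed.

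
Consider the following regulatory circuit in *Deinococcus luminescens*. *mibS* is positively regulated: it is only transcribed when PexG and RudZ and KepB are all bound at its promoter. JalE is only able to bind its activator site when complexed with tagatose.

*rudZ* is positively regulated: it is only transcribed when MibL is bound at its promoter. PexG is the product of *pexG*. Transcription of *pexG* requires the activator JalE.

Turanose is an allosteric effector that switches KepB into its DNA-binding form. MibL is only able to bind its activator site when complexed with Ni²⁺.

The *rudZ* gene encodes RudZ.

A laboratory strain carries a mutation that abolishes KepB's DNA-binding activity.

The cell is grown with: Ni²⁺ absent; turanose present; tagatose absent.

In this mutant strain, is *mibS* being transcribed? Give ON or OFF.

Tagatose is absent, so JalE is inactive.
Required activator JalE is absent, so *pexG* is not transcribed.
So PexG is not produced.
Ni²⁺ is absent, so MibL is inactive.
Required activator MibL is absent, so *rudZ* is not transcribed.
So RudZ is not produced.
KepB is non-functional in this strain, so it has no effect.
Required activator PexG is absent, so *mibS* is not transcribed.

OFF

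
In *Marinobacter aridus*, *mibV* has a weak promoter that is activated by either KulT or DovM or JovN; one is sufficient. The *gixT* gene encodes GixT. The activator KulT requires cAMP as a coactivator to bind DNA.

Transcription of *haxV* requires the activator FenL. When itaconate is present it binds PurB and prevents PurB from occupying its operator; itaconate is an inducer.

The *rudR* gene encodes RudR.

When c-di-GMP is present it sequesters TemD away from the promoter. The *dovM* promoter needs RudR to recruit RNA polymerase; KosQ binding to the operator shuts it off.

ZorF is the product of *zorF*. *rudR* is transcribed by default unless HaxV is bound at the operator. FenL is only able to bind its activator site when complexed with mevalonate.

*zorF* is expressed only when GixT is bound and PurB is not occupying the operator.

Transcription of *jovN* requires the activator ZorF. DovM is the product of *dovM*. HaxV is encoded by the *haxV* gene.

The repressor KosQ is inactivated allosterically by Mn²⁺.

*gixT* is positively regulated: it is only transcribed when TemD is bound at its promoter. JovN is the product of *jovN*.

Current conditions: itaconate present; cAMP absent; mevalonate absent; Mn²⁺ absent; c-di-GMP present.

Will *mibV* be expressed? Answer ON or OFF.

cAMP is absent, so KulT is inactive.
Mn²⁺ is absent, so KosQ is active.
Mevalonate is absent, so FenL is inactive.
Required activator FenL is absent, so *haxV* is not transcribed.
So HaxV is not produced.
With no repressor bound, *rudR* is transcribed.
So RudR is produced and active.
With repressor KosQ bound, *dovM* is not transcribed.
So DovM is not produced.
c-di-GMP is present, so TemD is inactive.
Required activator TemD is absent, so *gixT* is not transcribed.
So GixT is not produced.
Itaconate is present, so PurB is inactive.
Required activator GixT is absent, so *zorF* is not transcribed.
So ZorF is not produced.
Required activator ZorF is absent, so *jovN* is not transcribed.
So JovN is not produced.
No activator is available at the *mibV* promoter, so *mibV* is not transcribed.

OFF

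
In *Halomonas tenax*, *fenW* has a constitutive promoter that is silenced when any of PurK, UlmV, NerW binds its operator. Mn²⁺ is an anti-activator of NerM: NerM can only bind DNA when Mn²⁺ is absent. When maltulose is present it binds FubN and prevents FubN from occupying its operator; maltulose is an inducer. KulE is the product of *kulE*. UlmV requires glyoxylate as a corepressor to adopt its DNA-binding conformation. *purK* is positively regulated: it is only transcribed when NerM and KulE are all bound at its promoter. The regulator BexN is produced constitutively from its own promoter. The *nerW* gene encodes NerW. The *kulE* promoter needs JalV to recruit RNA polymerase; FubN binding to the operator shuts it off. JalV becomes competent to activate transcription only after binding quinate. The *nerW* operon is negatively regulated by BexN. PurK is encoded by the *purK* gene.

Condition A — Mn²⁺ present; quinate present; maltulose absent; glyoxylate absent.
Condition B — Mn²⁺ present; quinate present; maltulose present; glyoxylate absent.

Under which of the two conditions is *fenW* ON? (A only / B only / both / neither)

both

Condition A:
Mn²⁺ is present, so NerM is inactive.
Quinate is present, so JalV is active.
Maltulose is absent, so FubN is active.
With repressor FubN bound, *kulE* is not transcribed.
So KulE is not produced.
Required activator NerM is absent, so *purK* is not transcribed.
So PurK is not produced.
Glyoxylate is absent, so UlmV is inactive.
BexN is produced constitutively and is active.
With repressor BexN bound, *nerW* is not transcribed.
So NerW is not produced.
With no repressor bound, *fenW* is transcribed.
→ *fenW* is ON in A.
Condition B:
Mn²⁺ is present, so NerM is inactive.
Quinate is present, so JalV is active.
Maltulose is present, so FubN is inactive.
No repressor is bound and JalV is active, so *kulE* is transcribed.
So KulE is produced and active.
Required activator NerM is absent, so *purK* is not transcribed.
So PurK is not produced.
Glyoxylate is absent, so UlmV is inactive.
BexN is produced constitutively and is active.
With repressor BexN bound, *nerW* is not transcribed.
So NerW is not produced.
With no repressor bound, *fenW* is transcribed.
→ *fenW* is ON in B.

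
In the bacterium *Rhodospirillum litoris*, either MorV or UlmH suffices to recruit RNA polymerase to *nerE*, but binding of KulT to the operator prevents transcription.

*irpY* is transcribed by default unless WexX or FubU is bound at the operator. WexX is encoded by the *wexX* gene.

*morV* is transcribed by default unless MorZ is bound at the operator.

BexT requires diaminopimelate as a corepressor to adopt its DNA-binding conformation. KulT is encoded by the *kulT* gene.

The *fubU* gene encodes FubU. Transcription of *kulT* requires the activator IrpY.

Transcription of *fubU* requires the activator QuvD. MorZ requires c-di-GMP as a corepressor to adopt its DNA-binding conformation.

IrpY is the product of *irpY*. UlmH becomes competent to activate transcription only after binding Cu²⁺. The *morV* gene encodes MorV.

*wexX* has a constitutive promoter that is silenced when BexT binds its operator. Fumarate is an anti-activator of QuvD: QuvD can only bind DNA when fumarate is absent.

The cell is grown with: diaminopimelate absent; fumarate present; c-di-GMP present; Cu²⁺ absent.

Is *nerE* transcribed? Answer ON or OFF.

c-di-GMP is present, so MorZ is active.
With repressor MorZ bound, *morV* is not transcribed.
So MorV is not produced.
Diaminopimelate is absent, so BexT is inactive.
With no repressor bound, *wexX* is transcribed.
So WexX is produced and active.
Fumarate is present, so QuvD is inactive.
Required activator QuvD is absent, so *fubU* is not transcribed.
So FubU is not produced.
With repressor WexX bound, *irpY* is not transcribed.
So IrpY is not produced.
Required activator IrpY is absent, so *kulT* is not transcribed.
So KulT is not produced.
Cu²⁺ is absent, so UlmH is inactive.
No activator is available at the *nerE* promoter, so *nerE* is not transcribed.

OFF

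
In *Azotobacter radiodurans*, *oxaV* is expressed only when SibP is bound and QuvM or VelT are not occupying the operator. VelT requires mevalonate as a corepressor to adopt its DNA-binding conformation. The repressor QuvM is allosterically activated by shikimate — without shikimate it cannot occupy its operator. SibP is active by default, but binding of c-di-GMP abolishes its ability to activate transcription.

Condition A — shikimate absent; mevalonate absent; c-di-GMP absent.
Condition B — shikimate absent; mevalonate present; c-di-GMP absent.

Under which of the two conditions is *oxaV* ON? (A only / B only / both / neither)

A only

Condition A:
Shikimate is absent, so QuvM is inactive.
Mevalonate is absent, so VelT is inactive.
c-di-GMP is absent, so SibP is active.
No repressor is bound and SibP is active, so *oxaV* is transcribed.
→ *oxaV* is ON in A.
Condition B:
Shikimate is absent, so QuvM is inactive.
Mevalonate is present, so VelT is active.
c-di-GMP is absent, so SibP is active.
With repressor VelT bound, *oxaV* is not transcribed.
→ *oxaV* is OFF in B.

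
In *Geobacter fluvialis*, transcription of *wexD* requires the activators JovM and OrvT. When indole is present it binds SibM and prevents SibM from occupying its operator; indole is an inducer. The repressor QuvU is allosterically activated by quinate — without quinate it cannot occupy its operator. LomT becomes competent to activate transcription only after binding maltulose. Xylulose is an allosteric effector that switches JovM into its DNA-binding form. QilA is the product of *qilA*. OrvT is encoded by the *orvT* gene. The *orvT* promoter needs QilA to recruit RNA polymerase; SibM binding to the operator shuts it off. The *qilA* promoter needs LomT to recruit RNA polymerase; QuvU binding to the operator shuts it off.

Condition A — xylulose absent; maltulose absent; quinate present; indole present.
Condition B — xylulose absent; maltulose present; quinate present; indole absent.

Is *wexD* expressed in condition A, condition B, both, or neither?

neither

Condition A:
Xylulose is absent, so JovM is inactive.
Maltulose is absent, so LomT is inactive.
Quinate is present, so QuvU is active.
With repressor QuvU bound, *qilA* is not transcribed.
So QilA is not produced.
Indole is present, so SibM is inactive.
Required activator QilA is absent, so *orvT* is not transcribed.
So OrvT is not produced.
Required activator JovM is absent, so *wexD* is not transcribed.
→ *wexD* is OFF in A.
Condition B:
Xylulose is absent, so JovM is inactive.
Maltulose is present, so LomT is active.
Quinate is present, so QuvU is active.
With repressor QuvU bound, *qilA* is not transcribed.
So QilA is not produced.
Indole is absent, so SibM is active.
With repressor SibM bound, *orvT* is not transcribed.
So OrvT is not produced.
Required activator JovM is absent, so *wexD* is not transcribed.
→ *wexD* is OFF in B.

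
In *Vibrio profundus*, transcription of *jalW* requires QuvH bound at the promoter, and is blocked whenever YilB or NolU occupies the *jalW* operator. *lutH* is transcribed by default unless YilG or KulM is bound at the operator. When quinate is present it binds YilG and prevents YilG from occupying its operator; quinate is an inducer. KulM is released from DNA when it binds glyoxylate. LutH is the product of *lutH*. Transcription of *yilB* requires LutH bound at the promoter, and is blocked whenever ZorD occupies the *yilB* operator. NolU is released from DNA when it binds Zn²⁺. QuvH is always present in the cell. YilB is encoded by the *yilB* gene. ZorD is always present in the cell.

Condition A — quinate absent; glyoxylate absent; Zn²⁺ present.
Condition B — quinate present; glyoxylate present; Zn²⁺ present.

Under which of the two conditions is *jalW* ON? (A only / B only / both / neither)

both

Condition A:
QuvH is produced constitutively and is active.
ZorD is produced constitutively and is active.
Quinate is absent, so YilG is active.
Glyoxylate is absent, so KulM is active.
With repressor YilG bound, *lutH* is not transcribed.
So LutH is not produced.
With repressor ZorD bound, *yilB* is not transcribed.
So YilB is not produced.
Zn²⁺ is present, so NolU is inactive.
No repressor is bound and QuvH is active, so *jalW* is transcribed.
→ *jalW* is ON in A.
Condition B:
QuvH is produced constitutively and is active.
ZorD is produced constitutively and is active.
Quinate is present, so YilG is inactive.
Glyoxylate is present, so KulM is inactive.
With no repressor bound, *lutH* is transcribed.
So LutH is produced and active.
With repressor ZorD bound, *yilB* is not transcribed.
So YilB is not produced.
Zn²⁺ is present, so NolU is inactive.
No repressor is bound and QuvH is active, so *jalW* is transcribed.
→ *jalW* is ON in B.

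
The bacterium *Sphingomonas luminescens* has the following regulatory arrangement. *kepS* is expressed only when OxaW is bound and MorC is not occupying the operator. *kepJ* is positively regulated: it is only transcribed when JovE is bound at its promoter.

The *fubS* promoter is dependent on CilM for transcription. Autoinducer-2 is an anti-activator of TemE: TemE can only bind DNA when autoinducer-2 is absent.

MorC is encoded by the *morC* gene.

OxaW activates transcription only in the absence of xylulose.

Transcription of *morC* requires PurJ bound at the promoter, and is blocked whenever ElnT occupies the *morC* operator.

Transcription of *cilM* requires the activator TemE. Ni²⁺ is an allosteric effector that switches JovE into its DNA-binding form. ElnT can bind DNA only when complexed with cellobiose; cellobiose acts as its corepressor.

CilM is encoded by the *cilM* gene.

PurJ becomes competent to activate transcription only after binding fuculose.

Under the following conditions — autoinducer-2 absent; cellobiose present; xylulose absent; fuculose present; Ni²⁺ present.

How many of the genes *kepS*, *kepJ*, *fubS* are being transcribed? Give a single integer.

3

Xylulose is absent, so OxaW is active.
Cellobiose is present, so ElnT is active.
Fuculose is present, so PurJ is active.
With repressor ElnT bound, *morC* is not transcribed.
So MorC is not produced.
No repressor is bound and OxaW is active, so *kepS* is transcribed.
→ *kepS* is ON.
Ni²⁺ is present, so JovE is active.
No repressor is bound and JovE is active, so *kepJ* is transcribed.
→ *kepJ* is ON.
Autoinducer-2 is absent, so TemE is active.
No repressor is bound and TemE is active, so *cilM* is transcribed.
So CilM is produced and active.
No repressor is bound and CilM is active, so *fubS* is transcribed.
→ *fubS* is ON.
3 of the 3 genes are transcribed.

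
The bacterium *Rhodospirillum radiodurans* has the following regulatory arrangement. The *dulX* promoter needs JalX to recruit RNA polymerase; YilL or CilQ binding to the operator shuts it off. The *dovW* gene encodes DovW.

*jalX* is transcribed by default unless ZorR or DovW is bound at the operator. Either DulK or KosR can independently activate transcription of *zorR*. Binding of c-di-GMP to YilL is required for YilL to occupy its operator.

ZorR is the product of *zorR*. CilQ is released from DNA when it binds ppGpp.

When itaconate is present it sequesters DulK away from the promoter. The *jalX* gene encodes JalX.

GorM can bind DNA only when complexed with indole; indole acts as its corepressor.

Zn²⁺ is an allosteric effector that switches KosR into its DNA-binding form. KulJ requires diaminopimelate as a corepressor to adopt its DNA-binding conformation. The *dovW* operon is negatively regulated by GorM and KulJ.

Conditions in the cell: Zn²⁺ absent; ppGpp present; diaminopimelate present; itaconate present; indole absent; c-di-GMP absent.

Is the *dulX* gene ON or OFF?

c-di-GMP is absent, so YilL is inactive.
ppGpp is present, so CilQ is inactive.
Itaconate is present, so DulK is inactive.
Zn²⁺ is absent, so KosR is inactive.
No activator is available at the *zorR* promoter, so *zorR* is not transcribed.
So ZorR is not produced.
Indole is absent, so GorM is inactive.
Diaminopimelate is present, so KulJ is active.
With repressor KulJ bound, *dovW* is not transcribed.
So DovW is not produced.
With no repressor bound, *jalX* is transcribed.
So JalX is produced and active.
No repressor is bound and JalX is active, so *dulX* is transcribed.

ON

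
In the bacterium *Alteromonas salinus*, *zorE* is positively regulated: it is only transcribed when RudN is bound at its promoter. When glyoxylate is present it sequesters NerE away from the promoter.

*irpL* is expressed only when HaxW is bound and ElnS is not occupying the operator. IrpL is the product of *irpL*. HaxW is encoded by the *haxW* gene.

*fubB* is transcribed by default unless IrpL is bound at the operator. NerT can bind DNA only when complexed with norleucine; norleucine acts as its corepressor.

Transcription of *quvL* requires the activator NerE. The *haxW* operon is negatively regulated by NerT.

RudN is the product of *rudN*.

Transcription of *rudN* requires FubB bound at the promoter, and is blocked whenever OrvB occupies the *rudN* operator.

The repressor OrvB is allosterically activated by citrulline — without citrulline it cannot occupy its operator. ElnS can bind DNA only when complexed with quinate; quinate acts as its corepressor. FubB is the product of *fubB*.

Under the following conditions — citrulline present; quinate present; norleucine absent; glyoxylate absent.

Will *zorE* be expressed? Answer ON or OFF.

OFF

Norleucine is absent, so NerT is inactive.
With no repressor bound, *haxW* is transcribed.
So HaxW is produced and active.
Quinate is present, so ElnS is active.
With repressor ElnS bound, *irpL* is not transcribed.
So IrpL is not produced.
With no repressor bound, *fubB* is transcribed.
So FubB is produced and active.
Citrulline is present, so OrvB is active.
With repressor OrvB bound, *rudN* is not transcribed.
So RudN is not produced.
Required activator RudN is absent, so *zorE* is not transcribed.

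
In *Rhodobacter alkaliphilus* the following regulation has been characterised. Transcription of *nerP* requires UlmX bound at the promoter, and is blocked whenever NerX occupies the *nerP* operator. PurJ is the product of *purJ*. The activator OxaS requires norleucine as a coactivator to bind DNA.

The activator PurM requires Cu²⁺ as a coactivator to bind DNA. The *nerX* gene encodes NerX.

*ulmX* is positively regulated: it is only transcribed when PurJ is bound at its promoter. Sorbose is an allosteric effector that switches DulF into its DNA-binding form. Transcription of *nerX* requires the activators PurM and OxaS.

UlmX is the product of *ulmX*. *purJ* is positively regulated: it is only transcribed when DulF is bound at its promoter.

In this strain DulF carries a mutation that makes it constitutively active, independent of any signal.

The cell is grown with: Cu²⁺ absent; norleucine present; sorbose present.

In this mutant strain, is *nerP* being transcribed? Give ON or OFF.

ON

Cu²⁺ is absent, so PurM is inactive.
Norleucine is present, so OxaS is active.
Required activator PurM is absent, so *nerX* is not transcribed.
So NerX is not produced.
DulF is constitutively active in this strain.
No repressor is bound and DulF is active, so *purJ* is transcribed.
So PurJ is produced and active.
No repressor is bound and PurJ is active, so *ulmX* is transcribed.
So UlmX is produced and active.
No repressor is bound and UlmX is active, so *nerP* is transcribed.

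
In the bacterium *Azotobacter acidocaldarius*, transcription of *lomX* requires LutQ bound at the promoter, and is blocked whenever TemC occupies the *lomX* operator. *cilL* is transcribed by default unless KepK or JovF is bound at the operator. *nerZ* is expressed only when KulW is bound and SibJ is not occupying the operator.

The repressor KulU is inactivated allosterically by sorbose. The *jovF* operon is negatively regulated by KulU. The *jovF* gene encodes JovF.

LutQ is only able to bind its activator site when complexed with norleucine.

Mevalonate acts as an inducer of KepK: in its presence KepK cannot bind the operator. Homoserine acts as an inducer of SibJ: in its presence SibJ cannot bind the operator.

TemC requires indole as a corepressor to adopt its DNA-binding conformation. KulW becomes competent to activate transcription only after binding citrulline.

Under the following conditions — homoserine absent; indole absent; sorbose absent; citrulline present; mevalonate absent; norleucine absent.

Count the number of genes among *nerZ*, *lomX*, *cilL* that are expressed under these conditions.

Citrulline is present, so KulW is active.
Homoserine is absent, so SibJ is active.
With repressor SibJ bound, *nerZ* is not transcribed.
→ *nerZ* is OFF.
Norleucine is absent, so LutQ is inactive.
Indole is absent, so TemC is inactive.
Required activator LutQ is absent, so *lomX* is not transcribed.
→ *lomX* is OFF.
Mevalonate is absent, so KepK is active.
Sorbose is absent, so KulU is active.
With repressor KulU bound, *jovF* is not transcribed.
So JovF is not produced.
With repressor KepK bound, *cilL* is not transcribed.
→ *cilL* is OFF.
0 of the 3 genes are transcribed.

0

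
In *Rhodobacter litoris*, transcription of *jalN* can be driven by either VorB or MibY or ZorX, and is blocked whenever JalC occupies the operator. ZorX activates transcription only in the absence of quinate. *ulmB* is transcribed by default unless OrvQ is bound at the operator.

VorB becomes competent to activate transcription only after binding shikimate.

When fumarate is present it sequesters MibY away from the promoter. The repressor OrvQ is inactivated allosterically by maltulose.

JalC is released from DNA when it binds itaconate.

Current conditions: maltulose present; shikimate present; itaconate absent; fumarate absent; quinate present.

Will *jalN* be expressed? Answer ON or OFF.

Shikimate is present, so VorB is active.
Itaconate is absent, so JalC is active.
Fumarate is absent, so MibY is active.
Quinate is present, so ZorX is inactive.
With repressor JalC bound, *jalN* is not transcribed.

OFF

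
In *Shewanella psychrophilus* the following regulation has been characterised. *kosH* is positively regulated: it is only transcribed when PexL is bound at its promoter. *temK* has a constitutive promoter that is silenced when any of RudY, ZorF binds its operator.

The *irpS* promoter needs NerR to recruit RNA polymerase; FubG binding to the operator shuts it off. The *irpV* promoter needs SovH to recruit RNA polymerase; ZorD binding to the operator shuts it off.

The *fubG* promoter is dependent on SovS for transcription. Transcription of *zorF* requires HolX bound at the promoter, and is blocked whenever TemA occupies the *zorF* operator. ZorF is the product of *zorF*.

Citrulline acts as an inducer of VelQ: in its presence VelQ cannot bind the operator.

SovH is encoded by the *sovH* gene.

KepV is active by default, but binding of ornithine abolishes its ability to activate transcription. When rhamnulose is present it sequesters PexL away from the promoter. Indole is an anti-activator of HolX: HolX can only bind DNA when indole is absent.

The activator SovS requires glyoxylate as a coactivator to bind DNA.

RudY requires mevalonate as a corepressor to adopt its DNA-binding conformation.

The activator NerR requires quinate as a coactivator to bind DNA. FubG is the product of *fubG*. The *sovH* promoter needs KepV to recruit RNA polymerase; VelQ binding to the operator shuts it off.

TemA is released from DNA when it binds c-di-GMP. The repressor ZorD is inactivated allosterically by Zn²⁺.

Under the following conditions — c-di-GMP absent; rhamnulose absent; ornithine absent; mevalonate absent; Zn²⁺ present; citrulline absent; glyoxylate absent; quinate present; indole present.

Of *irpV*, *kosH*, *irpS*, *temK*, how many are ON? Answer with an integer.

3

Citrulline is absent, so VelQ is active.
Ornithine is absent, so KepV is active.
With repressor VelQ bound, *sovH* is not transcribed.
So SovH is not produced.
Zn²⁺ is present, so ZorD is inactive.
Required activator SovH is absent, so *irpV* is not transcribed.
→ *irpV* is OFF.
Rhamnulose is absent, so PexL is active.
No repressor is bound and PexL is active, so *kosH* is transcribed.
→ *kosH* is ON.
Quinate is present, so NerR is active.
Glyoxylate is absent, so SovS is inactive.
Required activator SovS is absent, so *fubG* is not transcribed.
So FubG is not produced.
No repressor is bound and NerR is active, so *irpS* is transcribed.
→ *irpS* is ON.
Mevalonate is absent, so RudY is inactive.
c-di-GMP is absent, so TemA is active.
Indole is present, so HolX is inactive.
With repressor TemA bound, *zorF* is not transcribed.
So ZorF is not produced.
With no repressor bound, *temK* is transcribed.
→ *temK* is ON.
3 of the 4 genes are transcribed.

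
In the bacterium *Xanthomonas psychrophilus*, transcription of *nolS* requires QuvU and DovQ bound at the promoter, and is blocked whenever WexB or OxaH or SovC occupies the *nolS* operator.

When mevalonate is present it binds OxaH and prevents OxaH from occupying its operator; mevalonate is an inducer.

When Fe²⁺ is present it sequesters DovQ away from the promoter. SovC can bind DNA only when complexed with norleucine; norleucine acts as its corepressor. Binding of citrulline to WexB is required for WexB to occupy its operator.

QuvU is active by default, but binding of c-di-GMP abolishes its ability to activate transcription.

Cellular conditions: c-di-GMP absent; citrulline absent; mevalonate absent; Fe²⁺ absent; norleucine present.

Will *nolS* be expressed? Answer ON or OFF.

OFF

Citrulline is absent, so WexB is inactive.
Mevalonate is absent, so OxaH is active.
Norleucine is present, so SovC is active.
c-di-GMP is absent, so QuvU is active.
Fe²⁺ is absent, so DovQ is active.
With repressor OxaH bound, *nolS* is not transcribed.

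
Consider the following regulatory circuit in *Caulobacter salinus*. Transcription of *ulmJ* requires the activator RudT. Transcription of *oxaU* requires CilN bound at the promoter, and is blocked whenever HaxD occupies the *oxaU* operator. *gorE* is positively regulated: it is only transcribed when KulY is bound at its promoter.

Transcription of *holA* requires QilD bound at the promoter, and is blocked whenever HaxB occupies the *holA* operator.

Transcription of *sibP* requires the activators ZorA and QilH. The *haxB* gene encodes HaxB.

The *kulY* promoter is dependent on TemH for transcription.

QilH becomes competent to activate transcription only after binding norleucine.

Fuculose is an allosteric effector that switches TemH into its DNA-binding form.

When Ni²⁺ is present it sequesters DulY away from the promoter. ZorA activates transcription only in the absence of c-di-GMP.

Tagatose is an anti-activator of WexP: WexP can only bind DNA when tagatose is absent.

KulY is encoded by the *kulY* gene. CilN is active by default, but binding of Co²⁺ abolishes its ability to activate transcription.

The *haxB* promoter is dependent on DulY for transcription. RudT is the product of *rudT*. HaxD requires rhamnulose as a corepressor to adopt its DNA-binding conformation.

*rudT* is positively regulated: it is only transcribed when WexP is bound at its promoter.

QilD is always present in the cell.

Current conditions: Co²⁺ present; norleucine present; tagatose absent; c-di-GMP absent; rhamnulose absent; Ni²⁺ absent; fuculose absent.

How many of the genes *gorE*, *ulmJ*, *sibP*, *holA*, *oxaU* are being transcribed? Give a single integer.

Fuculose is absent, so TemH is inactive.
Required activator TemH is absent, so *kulY* is not transcribed.
So KulY is not produced.
Required activator KulY is absent, so *gorE* is not transcribed.
→ *gorE* is OFF.
Tagatose is absent, so WexP is active.
No repressor is bound and WexP is active, so *rudT* is transcribed.
So RudT is produced and active.
No repressor is bound and RudT is active, so *ulmJ* is transcribed.
→ *ulmJ* is ON.
c-di-GMP is absent, so ZorA is active.
Norleucine is present, so QilH is active.
No repressor is bound and ZorA and QilH are active, so *sibP* is transcribed.
→ *sibP* is ON.
Ni²⁺ is absent, so DulY is active.
No repressor is bound and DulY is active, so *haxB* is transcribed.
So HaxB is produced and active.
QilD is produced constitutively and is active.
With repressor HaxB bound, *holA* is not transcribed.
→ *holA* is OFF.
Co²⁺ is present, so CilN is inactive.
Rhamnulose is absent, so HaxD is inactive.
Required activator CilN is absent, so *oxaU* is not transcribed.
→ *oxaU* is OFF.
2 of the 5 genes are transcribed.

2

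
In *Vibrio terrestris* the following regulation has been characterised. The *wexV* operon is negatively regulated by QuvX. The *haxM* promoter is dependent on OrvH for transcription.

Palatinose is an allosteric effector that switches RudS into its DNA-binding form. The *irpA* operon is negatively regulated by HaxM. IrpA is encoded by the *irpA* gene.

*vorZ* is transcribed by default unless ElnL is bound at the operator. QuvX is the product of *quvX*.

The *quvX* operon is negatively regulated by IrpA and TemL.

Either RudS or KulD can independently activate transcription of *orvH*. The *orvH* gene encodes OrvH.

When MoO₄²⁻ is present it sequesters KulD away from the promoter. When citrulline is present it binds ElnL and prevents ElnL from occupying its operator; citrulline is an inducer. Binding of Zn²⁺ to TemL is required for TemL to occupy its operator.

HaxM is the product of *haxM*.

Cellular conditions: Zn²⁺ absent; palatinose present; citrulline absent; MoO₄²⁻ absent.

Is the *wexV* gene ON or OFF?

OFF

Palatinose is present, so RudS is active.
MoO₄²⁻ is absent, so KulD is active.
Activator RudS is present, so *orvH* is transcribed.
So OrvH is produced and active.
No repressor is bound and OrvH is active, so *haxM* is transcribed.
So HaxM is produced and active.
With repressor HaxM bound, *irpA* is not transcribed.
So IrpA is not produced.
Zn²⁺ is absent, so TemL is inactive.
With no repressor bound, *quvX* is transcribed.
So QuvX is produced and active.
With repressor QuvX bound, *wexV* is not transcribed.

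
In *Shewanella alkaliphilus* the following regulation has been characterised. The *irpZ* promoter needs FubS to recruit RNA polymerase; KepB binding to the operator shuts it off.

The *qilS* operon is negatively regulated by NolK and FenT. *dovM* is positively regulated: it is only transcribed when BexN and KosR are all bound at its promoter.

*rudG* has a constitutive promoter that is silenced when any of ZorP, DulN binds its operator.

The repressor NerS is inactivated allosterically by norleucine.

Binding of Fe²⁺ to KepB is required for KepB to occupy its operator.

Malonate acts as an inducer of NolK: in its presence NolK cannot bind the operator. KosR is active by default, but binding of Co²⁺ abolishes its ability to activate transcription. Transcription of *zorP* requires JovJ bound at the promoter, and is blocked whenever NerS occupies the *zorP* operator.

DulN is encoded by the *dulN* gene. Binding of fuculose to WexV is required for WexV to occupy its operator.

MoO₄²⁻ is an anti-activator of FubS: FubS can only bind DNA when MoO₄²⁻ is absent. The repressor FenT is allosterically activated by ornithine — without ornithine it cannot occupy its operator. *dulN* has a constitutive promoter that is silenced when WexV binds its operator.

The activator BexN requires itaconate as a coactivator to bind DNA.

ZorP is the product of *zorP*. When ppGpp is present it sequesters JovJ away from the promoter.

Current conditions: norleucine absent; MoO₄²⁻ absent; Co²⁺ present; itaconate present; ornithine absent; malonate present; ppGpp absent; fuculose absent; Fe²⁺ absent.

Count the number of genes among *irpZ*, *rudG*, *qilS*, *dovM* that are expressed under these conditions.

MoO₄²⁻ is absent, so FubS is active.
Fe²⁺ is absent, so KepB is inactive.
No repressor is bound and FubS is active, so *irpZ* is transcribed.
→ *irpZ* is ON.
Norleucine is absent, so NerS is active.
ppGpp is absent, so JovJ is active.
With repressor NerS bound, *zorP* is not transcribed.
So ZorP is not produced.
Fuculose is absent, so WexV is inactive.
With no repressor bound, *dulN* is transcribed.
So DulN is produced and active.
With repressor DulN bound, *rudG* is not transcribed.
→ *rudG* is OFF.
Malonate is present, so NolK is inactive.
Ornithine is absent, so FenT is inactive.
With no repressor bound, *qilS* is transcribed.
→ *qilS* is ON.
Itaconate is present, so BexN is active.
Co²⁺ is present, so KosR is inactive.
Required activator KosR is absent, so *dovM* is not transcribed.
→ *dovM* is OFF.
2 of the 4 genes are transcribed.

2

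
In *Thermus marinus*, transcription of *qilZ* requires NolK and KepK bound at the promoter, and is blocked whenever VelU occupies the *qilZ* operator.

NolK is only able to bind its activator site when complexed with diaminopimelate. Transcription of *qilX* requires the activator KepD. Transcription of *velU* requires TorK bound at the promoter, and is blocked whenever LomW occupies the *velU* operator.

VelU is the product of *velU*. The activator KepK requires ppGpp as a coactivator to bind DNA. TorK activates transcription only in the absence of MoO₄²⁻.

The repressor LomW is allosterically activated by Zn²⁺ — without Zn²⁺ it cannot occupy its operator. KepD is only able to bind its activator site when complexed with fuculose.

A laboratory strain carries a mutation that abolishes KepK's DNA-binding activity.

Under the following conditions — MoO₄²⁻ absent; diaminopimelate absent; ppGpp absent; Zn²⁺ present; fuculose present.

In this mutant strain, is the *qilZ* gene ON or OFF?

Zn²⁺ is present, so LomW is active.
MoO₄²⁻ is absent, so TorK is active.
With repressor LomW bound, *velU* is not transcribed.
So VelU is not produced.
Diaminopimelate is absent, so NolK is inactive.
KepK is non-functional in this strain, so it has no effect.
Required activator NolK is absent, so *qilZ* is not transcribed.

OFF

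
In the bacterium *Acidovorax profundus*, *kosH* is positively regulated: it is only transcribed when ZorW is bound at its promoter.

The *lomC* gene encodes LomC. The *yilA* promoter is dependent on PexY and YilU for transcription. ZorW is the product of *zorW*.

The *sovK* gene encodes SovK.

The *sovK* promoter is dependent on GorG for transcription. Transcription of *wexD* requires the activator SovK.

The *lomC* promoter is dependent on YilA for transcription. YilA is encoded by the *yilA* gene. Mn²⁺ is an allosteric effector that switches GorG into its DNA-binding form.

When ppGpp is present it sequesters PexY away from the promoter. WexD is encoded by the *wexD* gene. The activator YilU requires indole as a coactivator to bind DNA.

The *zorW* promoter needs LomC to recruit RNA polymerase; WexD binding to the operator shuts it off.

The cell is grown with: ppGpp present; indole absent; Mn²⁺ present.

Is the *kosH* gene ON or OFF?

OFF

ppGpp is present, so PexY is inactive.
Indole is absent, so YilU is inactive.
Required activator PexY is absent, so *yilA* is not transcribed.
So YilA is not produced.
Required activator YilA is absent, so *lomC* is not transcribed.
So LomC is not produced.
Mn²⁺ is present, so GorG is active.
No repressor is bound and GorG is active, so *sovK* is transcribed.
So SovK is produced and active.
No repressor is bound and SovK is active, so *wexD* is transcribed.
So WexD is produced and active.
With repressor WexD bound, *zorW* is not transcribed.
So ZorW is not produced.
Required activator ZorW is absent, so *kosH* is not transcribed.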